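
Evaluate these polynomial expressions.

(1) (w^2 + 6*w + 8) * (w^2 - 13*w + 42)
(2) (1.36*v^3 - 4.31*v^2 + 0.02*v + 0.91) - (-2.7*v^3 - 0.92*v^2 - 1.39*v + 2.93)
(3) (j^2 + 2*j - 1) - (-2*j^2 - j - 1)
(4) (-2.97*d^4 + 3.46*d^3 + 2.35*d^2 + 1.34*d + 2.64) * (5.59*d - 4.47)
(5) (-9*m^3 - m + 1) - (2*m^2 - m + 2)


(1) = w^4 - 7*w^3 - 28*w^2 + 148*w + 336
(2) = 4.06*v^3 - 3.39*v^2 + 1.41*v - 2.02
(3) = 3*j^2 + 3*j
(4) = -16.6023*d^5 + 32.6173*d^4 - 2.3297*d^3 - 3.0139*d^2 + 8.7678*d - 11.8008
(5) = -9*m^3 - 2*m^2 - 1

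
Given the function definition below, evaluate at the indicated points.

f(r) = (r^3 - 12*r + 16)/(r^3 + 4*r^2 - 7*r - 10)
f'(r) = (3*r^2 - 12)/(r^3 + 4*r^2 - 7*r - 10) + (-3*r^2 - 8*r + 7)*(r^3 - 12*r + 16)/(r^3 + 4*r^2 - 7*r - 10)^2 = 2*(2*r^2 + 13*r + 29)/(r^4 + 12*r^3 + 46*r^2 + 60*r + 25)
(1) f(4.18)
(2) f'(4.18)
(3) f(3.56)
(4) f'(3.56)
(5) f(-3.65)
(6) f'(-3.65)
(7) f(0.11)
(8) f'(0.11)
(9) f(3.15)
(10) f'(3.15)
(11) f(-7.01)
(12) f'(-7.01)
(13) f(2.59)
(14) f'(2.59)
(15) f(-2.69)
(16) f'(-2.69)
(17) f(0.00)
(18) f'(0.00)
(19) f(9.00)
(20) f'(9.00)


(1) = 0.38
(2) = 0.10
(3) = 0.30
(4) = 0.13
(5) = 0.55
(6) = 1.28
(7) = -1.37
(8) = 1.89
(9) = 0.24
(10) = 0.16
(11) = 2.25
(12) = 0.50
(13) = 0.14
(14) = 0.20
(15) = 1.57
(16) = 1.12
(17) = -1.60
(18) = 2.32
(19) = 0.65
(20) = 0.03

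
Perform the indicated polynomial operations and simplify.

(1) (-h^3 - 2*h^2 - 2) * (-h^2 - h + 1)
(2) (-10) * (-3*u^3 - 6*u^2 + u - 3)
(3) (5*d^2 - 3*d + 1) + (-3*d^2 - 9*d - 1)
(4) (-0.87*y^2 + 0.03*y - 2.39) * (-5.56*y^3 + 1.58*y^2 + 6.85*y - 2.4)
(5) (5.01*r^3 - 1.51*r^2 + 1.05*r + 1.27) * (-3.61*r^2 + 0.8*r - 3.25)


(1) = h^5 + 3*h^4 + h^3 + 2*h - 2
(2) = 30*u^3 + 60*u^2 - 10*u + 30
(3) = 2*d^2 - 12*d
(4) = 4.8372*y^5 - 1.5414*y^4 + 7.3763*y^3 - 1.4827*y^2 - 16.4435*y + 5.736
(5) = -18.0861*r^5 + 9.4591*r^4 - 21.281*r^3 + 1.1628*r^2 - 2.3965*r - 4.1275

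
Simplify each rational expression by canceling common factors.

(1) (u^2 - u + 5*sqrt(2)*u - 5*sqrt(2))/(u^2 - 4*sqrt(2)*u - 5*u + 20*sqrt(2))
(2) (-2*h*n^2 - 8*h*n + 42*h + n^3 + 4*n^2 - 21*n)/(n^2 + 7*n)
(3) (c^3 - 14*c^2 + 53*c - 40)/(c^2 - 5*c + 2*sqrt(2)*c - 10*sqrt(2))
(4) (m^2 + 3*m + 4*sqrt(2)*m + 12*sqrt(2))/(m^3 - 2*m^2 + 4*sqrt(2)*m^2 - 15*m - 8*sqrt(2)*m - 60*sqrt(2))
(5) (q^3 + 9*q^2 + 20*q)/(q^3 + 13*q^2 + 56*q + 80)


(1) = (u^2 + u*(-1 + 5*sqrt(2)) - 5*sqrt(2))/(u^2 + u*(-4*sqrt(2) - 5) + 20*sqrt(2))
(2) = (-2*h*n + 6*h + n^2 - 3*n)/n
(3) = (c^2 - 9*c + 8)/(c + 2*sqrt(2))
(4) = 1/(m - 5)
(5) = q/(q + 4)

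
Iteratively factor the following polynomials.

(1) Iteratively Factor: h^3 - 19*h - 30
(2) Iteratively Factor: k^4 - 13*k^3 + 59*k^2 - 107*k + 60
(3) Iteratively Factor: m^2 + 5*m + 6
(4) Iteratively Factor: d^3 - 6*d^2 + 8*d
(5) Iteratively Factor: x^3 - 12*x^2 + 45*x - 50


(1) = (h - 5)*(h^2 + 5*h + 6) = (h - 5)*(h + 3)*(h + 2)
(2) = (k - 3)*(k^3 - 10*k^2 + 29*k - 20) = (k - 3)*(k - 1)*(k^2 - 9*k + 20) = (k - 4)*(k - 3)*(k - 1)*(k - 5)
(3) = (m + 3)*(m + 2)
(4) = (d)*(d^2 - 6*d + 8) = d*(d - 4)*(d - 2)
(5) = (x - 2)*(x^2 - 10*x + 25) = (x - 5)*(x - 2)*(x - 5)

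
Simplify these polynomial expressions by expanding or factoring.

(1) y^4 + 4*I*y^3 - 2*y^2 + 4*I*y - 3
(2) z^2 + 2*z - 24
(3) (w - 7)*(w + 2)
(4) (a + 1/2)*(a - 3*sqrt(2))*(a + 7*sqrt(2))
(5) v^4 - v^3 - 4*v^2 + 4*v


(1) = (y - I)*(y + I)^2*(y + 3*I)
(2) = (z - 4)*(z + 6)
(3) = w^2 - 5*w - 14
(4) = a^3 + a^2/2 + 4*sqrt(2)*a^2 - 42*a + 2*sqrt(2)*a - 21
(5) = v*(v - 2)*(v - 1)*(v + 2)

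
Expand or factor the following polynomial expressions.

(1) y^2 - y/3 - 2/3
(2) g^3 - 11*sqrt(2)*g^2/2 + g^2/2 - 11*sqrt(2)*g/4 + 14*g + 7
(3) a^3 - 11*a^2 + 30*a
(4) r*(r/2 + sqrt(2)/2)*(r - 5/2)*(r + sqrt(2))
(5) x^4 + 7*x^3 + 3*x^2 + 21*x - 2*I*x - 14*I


(1) = (y - 1)*(y + 2/3)
(2) = (g + 1/2)*(g - 7*sqrt(2)/2)*(g - 2*sqrt(2))
(3) = a*(a - 6)*(a - 5)
(4) = r^4/2 - 5*r^3/4 + sqrt(2)*r^3 - 5*sqrt(2)*r^2/2 + r^2 - 5*r/2
(5) = (x + 7)*(x - I)^2*(x + 2*I)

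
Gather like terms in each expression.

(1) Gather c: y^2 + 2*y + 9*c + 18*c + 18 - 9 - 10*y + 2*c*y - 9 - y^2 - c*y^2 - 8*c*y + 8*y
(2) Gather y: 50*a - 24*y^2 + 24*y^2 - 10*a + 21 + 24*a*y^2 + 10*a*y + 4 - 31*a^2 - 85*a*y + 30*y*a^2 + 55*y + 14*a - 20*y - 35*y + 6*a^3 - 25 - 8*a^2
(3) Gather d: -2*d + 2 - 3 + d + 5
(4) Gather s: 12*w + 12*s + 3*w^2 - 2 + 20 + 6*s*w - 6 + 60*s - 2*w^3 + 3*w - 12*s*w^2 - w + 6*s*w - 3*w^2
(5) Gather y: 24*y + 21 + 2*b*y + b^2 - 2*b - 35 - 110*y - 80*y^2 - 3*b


(1) = c*(-y^2 - 6*y + 27)
(2) = 6*a^3 - 39*a^2 + 24*a*y^2 + 54*a + y*(30*a^2 - 75*a)
(3) = 4 - d
(4) = s*(-12*w^2 + 12*w + 72) - 2*w^3 + 14*w + 12
(5) = b^2 - 5*b - 80*y^2 + y*(2*b - 86) - 14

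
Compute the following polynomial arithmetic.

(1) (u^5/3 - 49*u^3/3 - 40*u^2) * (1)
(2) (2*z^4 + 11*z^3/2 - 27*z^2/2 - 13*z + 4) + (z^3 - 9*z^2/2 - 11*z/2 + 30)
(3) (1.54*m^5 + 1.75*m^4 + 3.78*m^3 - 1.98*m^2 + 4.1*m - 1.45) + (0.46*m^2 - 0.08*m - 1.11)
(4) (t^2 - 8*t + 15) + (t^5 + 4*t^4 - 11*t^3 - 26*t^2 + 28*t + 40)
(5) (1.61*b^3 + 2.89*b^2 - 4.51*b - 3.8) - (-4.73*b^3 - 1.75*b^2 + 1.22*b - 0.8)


(1) = u^5/3 - 49*u^3/3 - 40*u^2
(2) = 2*z^4 + 13*z^3/2 - 18*z^2 - 37*z/2 + 34
(3) = 1.54*m^5 + 1.75*m^4 + 3.78*m^3 - 1.52*m^2 + 4.02*m - 2.56
(4) = t^5 + 4*t^4 - 11*t^3 - 25*t^2 + 20*t + 55
(5) = 6.34*b^3 + 4.64*b^2 - 5.73*b - 3.0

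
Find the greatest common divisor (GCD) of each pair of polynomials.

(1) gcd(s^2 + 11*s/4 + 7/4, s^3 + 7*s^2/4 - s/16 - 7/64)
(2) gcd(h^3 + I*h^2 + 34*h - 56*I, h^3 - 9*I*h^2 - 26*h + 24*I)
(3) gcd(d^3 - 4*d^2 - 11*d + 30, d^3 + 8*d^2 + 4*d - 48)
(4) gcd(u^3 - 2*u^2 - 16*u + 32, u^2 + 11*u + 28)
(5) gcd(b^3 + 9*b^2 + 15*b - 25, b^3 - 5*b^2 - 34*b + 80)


(1) = gcd((s + 1)*(s + 7/4), (s - 1/4)*(s + 1/4)*(s + 7/4)) = s + 7/4
(2) = h^2 - 6*I*h - 8
(3) = d - 2
(4) = u + 4
(5) = b + 5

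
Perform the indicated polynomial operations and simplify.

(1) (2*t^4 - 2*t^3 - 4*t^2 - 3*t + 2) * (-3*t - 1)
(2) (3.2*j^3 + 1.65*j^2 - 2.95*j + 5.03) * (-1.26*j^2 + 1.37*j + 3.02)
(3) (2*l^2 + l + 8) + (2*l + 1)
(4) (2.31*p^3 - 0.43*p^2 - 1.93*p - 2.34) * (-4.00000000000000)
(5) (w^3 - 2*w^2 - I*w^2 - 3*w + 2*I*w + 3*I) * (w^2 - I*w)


(1) = -6*t^5 + 4*t^4 + 14*t^3 + 13*t^2 - 3*t - 2
(2) = -4.032*j^5 + 2.305*j^4 + 15.6415*j^3 - 5.3963*j^2 - 2.0179*j + 15.1906
(3) = 2*l^2 + 3*l + 9
(4) = -9.24*p^3 + 1.72*p^2 + 7.72*p + 9.36
(5) = w^5 - 2*w^4 - 2*I*w^4 - 4*w^3 + 4*I*w^3 + 2*w^2 + 6*I*w^2 + 3*w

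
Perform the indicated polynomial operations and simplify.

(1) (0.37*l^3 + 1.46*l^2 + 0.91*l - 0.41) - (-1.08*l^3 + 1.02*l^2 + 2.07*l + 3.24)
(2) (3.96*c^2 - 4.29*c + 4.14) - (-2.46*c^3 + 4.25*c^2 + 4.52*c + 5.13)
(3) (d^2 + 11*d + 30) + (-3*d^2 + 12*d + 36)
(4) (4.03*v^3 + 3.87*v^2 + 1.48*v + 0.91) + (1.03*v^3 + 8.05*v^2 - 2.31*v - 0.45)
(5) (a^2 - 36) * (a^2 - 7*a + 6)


(1) = 1.45*l^3 + 0.44*l^2 - 1.16*l - 3.65
(2) = 2.46*c^3 - 0.29*c^2 - 8.81*c - 0.99
(3) = -2*d^2 + 23*d + 66
(4) = 5.06*v^3 + 11.92*v^2 - 0.83*v + 0.46
(5) = a^4 - 7*a^3 - 30*a^2 + 252*a - 216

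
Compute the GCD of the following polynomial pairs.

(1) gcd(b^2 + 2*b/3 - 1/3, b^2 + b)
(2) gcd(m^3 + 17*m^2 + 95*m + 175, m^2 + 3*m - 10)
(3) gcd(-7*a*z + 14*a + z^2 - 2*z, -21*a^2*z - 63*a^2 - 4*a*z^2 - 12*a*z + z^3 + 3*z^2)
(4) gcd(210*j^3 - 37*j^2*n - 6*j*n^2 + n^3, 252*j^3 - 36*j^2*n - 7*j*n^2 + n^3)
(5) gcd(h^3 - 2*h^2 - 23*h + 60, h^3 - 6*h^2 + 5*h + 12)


(1) = b + 1
(2) = gcd((m + 5)^2*(m + 7), (m - 2)*(m + 5)) = m + 5
(3) = gcd((-7*a + z)*(z - 2), (-7*a + z)*(3*a + z)*(z + 3)) = -7*a + z
(4) = 42*j^2 + j*n - n^2
(5) = gcd((h - 4)*(h - 3)*(h + 5), (h - 4)*(h - 3)*(h + 1)) = h^2 - 7*h + 12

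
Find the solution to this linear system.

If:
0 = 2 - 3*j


Then:
j = 2/3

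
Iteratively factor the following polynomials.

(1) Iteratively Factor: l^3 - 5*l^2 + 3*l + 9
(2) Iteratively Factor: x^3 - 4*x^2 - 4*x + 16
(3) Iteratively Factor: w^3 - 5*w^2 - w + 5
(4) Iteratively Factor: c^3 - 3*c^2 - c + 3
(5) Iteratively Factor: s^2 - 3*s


(1) = (l + 1)*(l^2 - 6*l + 9) = (l - 3)*(l + 1)*(l - 3)
(2) = (x + 2)*(x^2 - 6*x + 8) = (x - 2)*(x + 2)*(x - 4)
(3) = (w - 5)*(w^2 - 1) = (w - 5)*(w - 1)*(w + 1)
(4) = (c - 1)*(c^2 - 2*c - 3) = (c - 3)*(c - 1)*(c + 1)
(5) = (s)*(s - 3)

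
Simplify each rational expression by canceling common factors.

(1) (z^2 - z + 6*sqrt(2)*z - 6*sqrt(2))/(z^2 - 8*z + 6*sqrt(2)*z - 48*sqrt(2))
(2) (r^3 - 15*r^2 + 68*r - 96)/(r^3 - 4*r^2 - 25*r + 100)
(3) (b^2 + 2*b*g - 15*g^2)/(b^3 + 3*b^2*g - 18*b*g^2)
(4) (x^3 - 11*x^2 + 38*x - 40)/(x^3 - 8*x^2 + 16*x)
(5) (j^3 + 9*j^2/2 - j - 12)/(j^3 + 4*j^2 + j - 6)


(1) = (z - 1)/(z - 8)
(2) = (r^2 - 11*r + 24)/(r^2 - 25)
(3) = (b + 5*g)/(b^2 + 6*b*g)
(4) = (x^2 - 7*x + 10)/(x^2 - 4*x)
(5) = (2*j^2 + 5*j - 12)/(2*j^2 + 4*j - 6)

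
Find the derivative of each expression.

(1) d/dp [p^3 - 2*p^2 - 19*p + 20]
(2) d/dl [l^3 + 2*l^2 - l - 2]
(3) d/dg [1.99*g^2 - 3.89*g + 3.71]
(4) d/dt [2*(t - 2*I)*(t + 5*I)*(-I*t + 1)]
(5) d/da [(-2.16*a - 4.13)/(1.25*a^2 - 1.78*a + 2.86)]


(1) = 3*p^2 - 4*p - 19
(2) = 3*l^2 + 4*l - 1
(3) = 3.98*g - 3.89
(4) = -6*I*t^2 + 16*t - 14*I
(5) = (2.7*a^2 + 10.325*a - 13.529)/(1.5625*a^4 - 4.45*a^3 + 10.3184*a^2 - 10.1816*a + 8.1796)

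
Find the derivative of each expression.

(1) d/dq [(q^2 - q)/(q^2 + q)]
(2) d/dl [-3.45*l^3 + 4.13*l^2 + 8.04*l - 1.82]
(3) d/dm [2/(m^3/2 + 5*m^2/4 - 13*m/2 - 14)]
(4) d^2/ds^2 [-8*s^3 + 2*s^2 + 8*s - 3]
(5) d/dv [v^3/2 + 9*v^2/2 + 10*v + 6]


(1) = 2/(q^2 + 2*q + 1)
(2) = -10.35*l^2 + 8.26*l + 8.04
(3) = 16*(-3*m^2 - 5*m + 13)/(2*m^3 + 5*m^2 - 26*m - 56)^2
(4) = 4 - 48*s
(5) = 3*v^2/2 + 9*v + 10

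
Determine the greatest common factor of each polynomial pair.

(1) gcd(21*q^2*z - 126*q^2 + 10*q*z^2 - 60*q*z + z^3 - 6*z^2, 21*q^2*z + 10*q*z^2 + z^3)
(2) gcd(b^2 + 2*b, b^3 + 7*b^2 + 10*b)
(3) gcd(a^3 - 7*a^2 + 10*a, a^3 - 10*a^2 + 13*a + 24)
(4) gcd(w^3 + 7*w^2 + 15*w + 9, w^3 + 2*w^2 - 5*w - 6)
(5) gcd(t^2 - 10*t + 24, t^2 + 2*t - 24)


(1) = 21*q^2 + 10*q*z + z^2
(2) = gcd(b*(b + 2), b*(b + 2)*(b + 5)) = b^2 + 2*b
(3) = 1
(4) = w^2 + 4*w + 3
(5) = t - 4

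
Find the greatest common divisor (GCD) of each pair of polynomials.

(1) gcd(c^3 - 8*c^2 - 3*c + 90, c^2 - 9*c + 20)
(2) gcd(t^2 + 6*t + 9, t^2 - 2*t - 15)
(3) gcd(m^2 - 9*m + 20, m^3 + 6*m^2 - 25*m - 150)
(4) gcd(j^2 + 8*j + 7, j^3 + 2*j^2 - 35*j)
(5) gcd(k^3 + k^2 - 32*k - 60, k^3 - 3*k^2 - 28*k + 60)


(1) = c - 5
(2) = t + 3
(3) = m - 5
(4) = gcd((j + 1)*(j + 7), j*(j - 5)*(j + 7)) = j + 7
(5) = k^2 - k - 30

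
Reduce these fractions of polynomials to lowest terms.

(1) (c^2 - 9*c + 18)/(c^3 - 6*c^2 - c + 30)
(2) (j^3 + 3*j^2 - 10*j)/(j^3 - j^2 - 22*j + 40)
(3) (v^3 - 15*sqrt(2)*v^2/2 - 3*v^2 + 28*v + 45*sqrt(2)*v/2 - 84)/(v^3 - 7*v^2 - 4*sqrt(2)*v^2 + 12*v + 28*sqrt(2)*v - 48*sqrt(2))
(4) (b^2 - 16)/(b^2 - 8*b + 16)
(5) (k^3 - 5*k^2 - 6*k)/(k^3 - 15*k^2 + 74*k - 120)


(1) = (c - 6)/(c^2 - 3*c - 10)
(2) = j/(j - 4)
(3) = (2*v - 7*sqrt(2))/(2*v - 8)
(4) = (b + 4)/(b - 4)
(5) = (k^2 + k)/(k^2 - 9*k + 20)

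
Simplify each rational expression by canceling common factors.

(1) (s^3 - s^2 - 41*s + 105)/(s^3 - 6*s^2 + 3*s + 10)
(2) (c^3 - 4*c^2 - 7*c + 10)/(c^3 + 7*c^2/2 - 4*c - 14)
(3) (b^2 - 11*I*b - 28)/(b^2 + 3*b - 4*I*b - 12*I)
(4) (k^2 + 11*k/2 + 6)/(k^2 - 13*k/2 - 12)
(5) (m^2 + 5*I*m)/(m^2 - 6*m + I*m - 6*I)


(1) = (s^2 + 4*s - 21)/(s^2 - s - 2)
(2) = (2*c^2 - 12*c + 10)/(2*c^2 + 3*c - 14)
(3) = (b - 7*I)/(b + 3)
(4) = (k + 4)/(k - 8)
(5) = (m^2 + 5*I*m)/(m^2 + m*(-6 + I) - 6*I)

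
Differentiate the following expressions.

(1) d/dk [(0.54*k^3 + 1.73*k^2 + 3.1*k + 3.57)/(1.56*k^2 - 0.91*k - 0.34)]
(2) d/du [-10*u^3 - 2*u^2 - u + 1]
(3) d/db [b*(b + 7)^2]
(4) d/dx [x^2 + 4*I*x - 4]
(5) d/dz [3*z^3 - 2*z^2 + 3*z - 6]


(1) = (0.8424*k^4 - 0.9828*k^3 - 6.9611*k^2 - 12.3148*k + 2.1947)/(2.4336*k^4 - 2.8392*k^3 - 0.2327*k^2 + 0.6188*k + 0.1156)
(2) = -30*u^2 - 4*u - 1
(3) = (b + 7)*(3*b + 7)
(4) = 2*x + 4*I
(5) = 9*z^2 - 4*z + 3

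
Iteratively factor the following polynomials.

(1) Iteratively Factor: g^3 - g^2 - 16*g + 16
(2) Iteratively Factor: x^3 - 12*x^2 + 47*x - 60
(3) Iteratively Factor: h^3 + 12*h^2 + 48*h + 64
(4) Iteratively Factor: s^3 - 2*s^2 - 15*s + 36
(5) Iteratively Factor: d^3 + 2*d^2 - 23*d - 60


(1) = (g + 4)*(g^2 - 5*g + 4) = (g - 4)*(g + 4)*(g - 1)
(2) = (x - 3)*(x^2 - 9*x + 20) = (x - 4)*(x - 3)*(x - 5)
(3) = (h + 4)*(h^2 + 8*h + 16) = (h + 4)^2*(h + 4)
(4) = (s - 3)*(s^2 + s - 12) = (s - 3)^2*(s + 4)
(5) = (d + 4)*(d^2 - 2*d - 15) = (d + 3)*(d + 4)*(d - 5)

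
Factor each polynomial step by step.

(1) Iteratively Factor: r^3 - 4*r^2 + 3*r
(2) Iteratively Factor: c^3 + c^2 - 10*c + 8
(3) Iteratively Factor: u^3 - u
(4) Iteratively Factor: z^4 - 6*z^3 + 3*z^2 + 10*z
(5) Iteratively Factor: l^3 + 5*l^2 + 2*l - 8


(1) = (r)*(r^2 - 4*r + 3) = r*(r - 3)*(r - 1)
(2) = (c - 2)*(c^2 + 3*c - 4) = (c - 2)*(c + 4)*(c - 1)
(3) = (u)*(u^2 - 1) = u*(u + 1)*(u - 1)
(4) = (z + 1)*(z^3 - 7*z^2 + 10*z) = (z - 5)*(z + 1)*(z^2 - 2*z) = z*(z - 5)*(z + 1)*(z - 2)
(5) = (l + 4)*(l^2 + l - 2) = (l - 1)*(l + 4)*(l + 2)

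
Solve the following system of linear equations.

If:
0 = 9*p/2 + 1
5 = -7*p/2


Then:
No Solution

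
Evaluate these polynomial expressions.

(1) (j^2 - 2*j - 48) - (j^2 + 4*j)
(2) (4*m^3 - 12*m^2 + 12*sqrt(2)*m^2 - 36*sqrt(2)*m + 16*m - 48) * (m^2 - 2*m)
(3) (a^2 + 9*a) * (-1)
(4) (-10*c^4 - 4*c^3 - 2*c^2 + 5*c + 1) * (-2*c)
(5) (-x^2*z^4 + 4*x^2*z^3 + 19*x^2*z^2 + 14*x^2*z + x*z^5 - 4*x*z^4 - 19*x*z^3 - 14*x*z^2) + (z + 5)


(1) = -6*j - 48
(2) = 4*m^5 - 20*m^4 + 12*sqrt(2)*m^4 - 60*sqrt(2)*m^3 + 40*m^3 - 80*m^2 + 72*sqrt(2)*m^2 + 96*m
(3) = -a^2 - 9*a
(4) = 20*c^5 + 8*c^4 + 4*c^3 - 10*c^2 - 2*c
(5) = -x^2*z^4 + 4*x^2*z^3 + 19*x^2*z^2 + 14*x^2*z + x*z^5 - 4*x*z^4 - 19*x*z^3 - 14*x*z^2 + z + 5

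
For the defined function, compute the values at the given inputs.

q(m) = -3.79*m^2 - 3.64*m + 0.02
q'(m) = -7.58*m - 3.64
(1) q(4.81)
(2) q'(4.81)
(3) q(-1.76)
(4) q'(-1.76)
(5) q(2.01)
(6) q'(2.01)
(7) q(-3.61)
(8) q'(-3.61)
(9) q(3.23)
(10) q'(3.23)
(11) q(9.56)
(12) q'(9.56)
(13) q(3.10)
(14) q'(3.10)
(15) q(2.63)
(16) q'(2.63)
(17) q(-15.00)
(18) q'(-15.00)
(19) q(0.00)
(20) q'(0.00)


(1) = -105.17
(2) = -40.10
(3) = -5.31
(4) = 9.70
(5) = -22.61
(6) = -18.88
(7) = -36.23
(8) = 23.72
(9) = -51.28
(10) = -28.12
(11) = -381.16
(12) = -76.10
(13) = -47.69
(14) = -27.14
(15) = -35.77
(16) = -23.58
(17) = -798.13
(18) = 110.06
(19) = 0.02
(20) = -3.64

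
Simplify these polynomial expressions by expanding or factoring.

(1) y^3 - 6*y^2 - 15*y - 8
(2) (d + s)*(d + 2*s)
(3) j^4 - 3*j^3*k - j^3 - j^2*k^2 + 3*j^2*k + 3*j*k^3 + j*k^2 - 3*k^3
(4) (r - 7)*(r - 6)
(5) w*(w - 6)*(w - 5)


(1) = (y - 8)*(y + 1)^2
(2) = d^2 + 3*d*s + 2*s^2
(3) = (j - 1)*(j - 3*k)*(j - k)*(j + k)
(4) = r^2 - 13*r + 42
(5) = w^3 - 11*w^2 + 30*w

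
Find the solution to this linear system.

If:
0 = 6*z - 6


Then:
z = 1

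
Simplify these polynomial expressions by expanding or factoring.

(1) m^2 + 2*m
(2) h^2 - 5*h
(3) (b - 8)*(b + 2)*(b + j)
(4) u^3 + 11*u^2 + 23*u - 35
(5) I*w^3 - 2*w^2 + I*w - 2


(1) = m*(m + 2)
(2) = h*(h - 5)
(3) = b^3 + b^2*j - 6*b^2 - 6*b*j - 16*b - 16*j
(4) = (u - 1)*(u + 5)*(u + 7)
(5) = (w + I)*(w + 2*I)*(I*w + 1)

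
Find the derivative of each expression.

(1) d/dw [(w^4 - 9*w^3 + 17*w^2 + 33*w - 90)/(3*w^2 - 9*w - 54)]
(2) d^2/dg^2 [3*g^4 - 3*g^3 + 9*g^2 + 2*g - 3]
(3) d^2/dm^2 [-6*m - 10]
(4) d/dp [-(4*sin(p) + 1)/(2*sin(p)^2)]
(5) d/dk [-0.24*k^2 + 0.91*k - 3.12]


(1) = 2*(w^5 - 9*w^4 - 9*w^3 + 201*w^2 - 216*w - 432)/(3*(w^4 - 6*w^3 - 27*w^2 + 108*w + 324))
(2) = 36*g^2 - 18*g + 18
(3) = 0
(4) = (2*sin(p) + 1)*cos(p)/sin(p)^3
(5) = 0.91 - 0.48*k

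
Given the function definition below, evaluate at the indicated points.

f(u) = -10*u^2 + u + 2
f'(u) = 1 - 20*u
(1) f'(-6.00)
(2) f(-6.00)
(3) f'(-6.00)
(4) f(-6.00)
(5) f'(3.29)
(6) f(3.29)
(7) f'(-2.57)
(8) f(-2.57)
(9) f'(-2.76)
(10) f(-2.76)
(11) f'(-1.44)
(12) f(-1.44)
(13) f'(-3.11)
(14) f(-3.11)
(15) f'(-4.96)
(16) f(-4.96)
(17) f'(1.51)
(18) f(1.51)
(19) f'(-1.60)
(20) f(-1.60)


(1) = 121.00
(2) = -364.00
(3) = 121.00
(4) = -364.00
(5) = -64.80
(6) = -102.95
(7) = 52.40
(8) = -66.62
(9) = 56.20
(10) = -76.94
(11) = 29.80
(12) = -20.18
(13) = 63.20
(14) = -97.83
(15) = 100.20
(16) = -248.98
(17) = -29.20
(18) = -19.29
(19) = 33.00
(20) = -25.20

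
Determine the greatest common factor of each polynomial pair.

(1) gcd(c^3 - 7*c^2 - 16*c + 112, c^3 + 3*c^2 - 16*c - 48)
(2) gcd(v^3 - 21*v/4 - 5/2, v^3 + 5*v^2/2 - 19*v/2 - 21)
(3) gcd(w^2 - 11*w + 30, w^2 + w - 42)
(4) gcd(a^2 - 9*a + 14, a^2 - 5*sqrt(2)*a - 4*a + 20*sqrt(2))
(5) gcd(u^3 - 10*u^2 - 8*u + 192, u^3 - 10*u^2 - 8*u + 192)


(1) = gcd((c - 7)*(c - 4)*(c + 4), (c - 4)*(c + 3)*(c + 4)) = c^2 - 16
(2) = gcd((v - 5/2)*(v + 1/2)*(v + 2), (v - 3)*(v + 2)*(v + 7/2)) = v + 2
(3) = w - 6
(4) = 1
(5) = gcd((u - 8)*(u - 6)*(u + 4), (u - 8)*(u - 6)*(u + 4)) = u^3 - 10*u^2 - 8*u + 192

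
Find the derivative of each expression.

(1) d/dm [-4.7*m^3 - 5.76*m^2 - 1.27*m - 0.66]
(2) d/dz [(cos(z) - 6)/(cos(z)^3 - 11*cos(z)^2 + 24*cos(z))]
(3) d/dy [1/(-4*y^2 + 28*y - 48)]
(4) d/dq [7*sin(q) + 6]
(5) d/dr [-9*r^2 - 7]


(1) = -14.1*m^2 - 11.52*m - 1.27
(2) = (267*cos(z) - 29*cos(2*z) + cos(3*z) - 317)*sin(z)/(2*(cos(z) - 8)^2*(cos(z) - 3)^2*cos(z)^2)
(3) = (2*y - 7)/(4*(y^2 - 7*y + 12)^2)
(4) = 7*cos(q)
(5) = -18*r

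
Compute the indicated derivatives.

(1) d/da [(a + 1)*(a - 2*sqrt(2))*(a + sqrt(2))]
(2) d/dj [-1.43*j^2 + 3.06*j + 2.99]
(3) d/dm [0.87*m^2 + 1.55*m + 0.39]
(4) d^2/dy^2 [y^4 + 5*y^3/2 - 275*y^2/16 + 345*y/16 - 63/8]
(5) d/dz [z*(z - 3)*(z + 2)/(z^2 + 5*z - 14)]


(1) = 3*a^2 - 2*sqrt(2)*a + 2*a - 4 - sqrt(2)
(2) = 3.06 - 2.86*j
(3) = 1.74*m + 1.55
(4) = 12*y^2 + 15*y - 275/8
(5) = (z^4 + 10*z^3 - 41*z^2 + 28*z + 84)/(z^4 + 10*z^3 - 3*z^2 - 140*z + 196)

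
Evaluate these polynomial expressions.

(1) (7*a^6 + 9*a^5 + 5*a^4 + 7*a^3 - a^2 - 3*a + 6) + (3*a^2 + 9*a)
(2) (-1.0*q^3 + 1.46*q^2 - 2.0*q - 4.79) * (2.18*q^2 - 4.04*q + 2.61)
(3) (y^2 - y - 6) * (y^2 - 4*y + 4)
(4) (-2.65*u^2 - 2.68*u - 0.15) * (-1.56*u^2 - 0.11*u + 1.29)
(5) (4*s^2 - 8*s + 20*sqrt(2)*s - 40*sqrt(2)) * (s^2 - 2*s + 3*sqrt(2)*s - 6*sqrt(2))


(1) = 7*a^6 + 9*a^5 + 5*a^4 + 7*a^3 + 2*a^2 + 6*a + 6
(2) = -2.18*q^5 + 7.2228*q^4 - 12.8684*q^3 + 1.4484*q^2 + 14.1316*q - 12.5019
(3) = y^4 - 5*y^3 + 2*y^2 + 20*y - 24
(4) = 4.134*u^4 + 4.4723*u^3 - 2.8897*u^2 - 3.4407*u - 0.1935
(5) = 4*s^4 - 16*s^3 + 32*sqrt(2)*s^3 - 128*sqrt(2)*s^2 + 136*s^2 - 480*s + 128*sqrt(2)*s + 480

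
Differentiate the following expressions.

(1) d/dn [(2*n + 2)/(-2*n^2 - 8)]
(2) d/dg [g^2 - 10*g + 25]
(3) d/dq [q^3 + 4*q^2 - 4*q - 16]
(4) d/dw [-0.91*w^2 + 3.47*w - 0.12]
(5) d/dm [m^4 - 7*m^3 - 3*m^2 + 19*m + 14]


(1) = (-n^2 + 2*n*(n + 1) - 4)/(n^2 + 4)^2
(2) = 2*g - 10
(3) = 3*q^2 + 8*q - 4
(4) = 3.47 - 1.82*w
(5) = 4*m^3 - 21*m^2 - 6*m + 19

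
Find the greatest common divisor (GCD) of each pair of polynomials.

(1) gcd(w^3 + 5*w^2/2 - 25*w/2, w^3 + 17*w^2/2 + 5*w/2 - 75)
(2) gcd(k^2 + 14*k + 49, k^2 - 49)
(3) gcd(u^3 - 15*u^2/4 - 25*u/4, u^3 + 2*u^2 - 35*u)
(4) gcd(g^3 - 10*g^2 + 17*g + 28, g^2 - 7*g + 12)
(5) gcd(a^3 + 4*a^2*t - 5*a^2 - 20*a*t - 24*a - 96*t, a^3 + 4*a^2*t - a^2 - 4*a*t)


(1) = w^2 + 5*w/2 - 25/2
(2) = gcd((k + 7)^2, (k - 7)*(k + 7)) = k + 7
(3) = gcd(u*(u - 5)*(u + 5/4), u*(u - 5)*(u + 7)) = u^2 - 5*u
(4) = gcd((g - 7)*(g - 4)*(g + 1), (g - 4)*(g - 3)) = g - 4
(5) = gcd((a - 8)*(a + 3)*(a + 4*t), a*(a - 1)*(a + 4*t)) = a + 4*t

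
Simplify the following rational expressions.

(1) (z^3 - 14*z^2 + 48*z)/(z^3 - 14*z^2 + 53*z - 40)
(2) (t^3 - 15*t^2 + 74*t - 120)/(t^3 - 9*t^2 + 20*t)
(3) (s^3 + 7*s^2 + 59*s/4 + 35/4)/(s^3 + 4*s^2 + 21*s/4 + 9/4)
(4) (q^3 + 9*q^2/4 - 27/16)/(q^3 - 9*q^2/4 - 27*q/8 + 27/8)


(1) = (z^2 - 6*z)/(z^2 - 6*z + 5)
(2) = (t - 6)/t
(3) = (4*s^2 + 24*s + 35)/(4*s^2 + 12*s + 9)
(4) = (2*q + 3)/(2*q - 6)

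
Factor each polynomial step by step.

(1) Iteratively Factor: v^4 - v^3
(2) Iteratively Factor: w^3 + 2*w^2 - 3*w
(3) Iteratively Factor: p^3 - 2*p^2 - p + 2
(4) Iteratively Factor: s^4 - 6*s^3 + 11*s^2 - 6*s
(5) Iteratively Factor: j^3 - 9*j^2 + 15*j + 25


(1) = (v - 1)*(v^3) = v*(v - 1)*(v^2) = v^2*(v - 1)*(v)
(2) = (w + 3)*(w^2 - w) = (w - 1)*(w + 3)*(w)
(3) = (p - 1)*(p^2 - p - 2) = (p - 1)*(p + 1)*(p - 2)
(4) = (s - 2)*(s^3 - 4*s^2 + 3*s) = s*(s - 2)*(s^2 - 4*s + 3) = s*(s - 3)*(s - 2)*(s - 1)
(5) = (j - 5)*(j^2 - 4*j - 5) = (j - 5)*(j + 1)*(j - 5)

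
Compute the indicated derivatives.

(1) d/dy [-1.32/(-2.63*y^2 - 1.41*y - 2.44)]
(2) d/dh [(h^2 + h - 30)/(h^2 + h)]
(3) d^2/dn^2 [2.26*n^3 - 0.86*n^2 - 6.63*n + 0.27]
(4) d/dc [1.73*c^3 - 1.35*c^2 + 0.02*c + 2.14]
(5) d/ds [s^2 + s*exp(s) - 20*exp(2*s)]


(1) = (-6.9432*y - 1.8612)/(2.63*y^2 + 1.41*y + 2.44)^2
(2) = 30*(2*h + 1)/(h^2*(h^2 + 2*h + 1))
(3) = 13.56*n - 1.72
(4) = 5.19*c^2 - 2.7*c + 0.02
(5) = s*exp(s) + 2*s - 40*exp(2*s) + exp(s)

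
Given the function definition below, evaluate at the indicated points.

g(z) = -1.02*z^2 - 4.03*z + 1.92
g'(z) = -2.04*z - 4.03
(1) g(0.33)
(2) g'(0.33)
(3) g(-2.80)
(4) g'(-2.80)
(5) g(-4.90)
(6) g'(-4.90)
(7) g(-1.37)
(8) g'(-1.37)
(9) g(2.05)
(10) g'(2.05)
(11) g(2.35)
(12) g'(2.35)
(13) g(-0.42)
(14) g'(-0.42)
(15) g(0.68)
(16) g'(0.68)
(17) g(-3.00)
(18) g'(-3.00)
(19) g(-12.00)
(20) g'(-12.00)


(1) = 0.48
(2) = -4.70
(3) = 5.21
(4) = 1.68
(5) = -2.82
(6) = 5.97
(7) = 5.53
(8) = -1.24
(9) = -10.63
(10) = -8.21
(11) = -13.18
(12) = -8.82
(13) = 3.43
(14) = -3.17
(15) = -1.29
(16) = -5.42
(17) = 4.83
(18) = 2.09
(19) = -96.60
(20) = 20.45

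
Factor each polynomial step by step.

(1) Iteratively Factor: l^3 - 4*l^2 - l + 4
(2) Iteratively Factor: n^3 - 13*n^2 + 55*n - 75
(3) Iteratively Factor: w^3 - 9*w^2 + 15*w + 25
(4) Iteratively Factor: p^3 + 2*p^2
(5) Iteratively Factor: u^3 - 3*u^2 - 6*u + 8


(1) = (l + 1)*(l^2 - 5*l + 4) = (l - 4)*(l + 1)*(l - 1)
(2) = (n - 3)*(n^2 - 10*n + 25) = (n - 5)*(n - 3)*(n - 5)
(3) = (w - 5)*(w^2 - 4*w - 5) = (w - 5)^2*(w + 1)
(4) = (p)*(p^2 + 2*p) = p*(p + 2)*(p)
(5) = (u - 1)*(u^2 - 2*u - 8) = (u - 4)*(u - 1)*(u + 2)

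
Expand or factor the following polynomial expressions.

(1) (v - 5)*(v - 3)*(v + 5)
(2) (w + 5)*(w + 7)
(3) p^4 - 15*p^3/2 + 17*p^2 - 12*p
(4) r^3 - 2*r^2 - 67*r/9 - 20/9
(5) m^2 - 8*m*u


(1) = v^3 - 3*v^2 - 25*v + 75
(2) = w^2 + 12*w + 35
(3) = p*(p - 4)*(p - 2)*(p - 3/2)
(4) = (r - 4)*(r + 1/3)*(r + 5/3)
(5) = m*(m - 8*u)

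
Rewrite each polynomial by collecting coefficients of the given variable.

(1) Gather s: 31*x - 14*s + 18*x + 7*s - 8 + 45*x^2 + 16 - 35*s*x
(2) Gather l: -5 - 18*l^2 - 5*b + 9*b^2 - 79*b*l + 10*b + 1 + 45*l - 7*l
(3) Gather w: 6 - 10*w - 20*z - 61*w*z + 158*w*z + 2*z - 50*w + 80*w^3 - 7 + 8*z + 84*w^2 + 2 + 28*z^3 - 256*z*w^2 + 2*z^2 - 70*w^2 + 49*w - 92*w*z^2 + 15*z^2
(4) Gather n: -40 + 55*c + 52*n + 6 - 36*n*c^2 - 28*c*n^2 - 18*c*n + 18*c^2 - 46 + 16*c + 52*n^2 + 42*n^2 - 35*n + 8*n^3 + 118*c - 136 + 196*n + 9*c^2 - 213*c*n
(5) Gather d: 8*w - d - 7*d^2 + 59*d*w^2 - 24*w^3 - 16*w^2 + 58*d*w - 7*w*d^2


(1) = s*(-35*x - 7) + 45*x^2 + 49*x + 8
(2) = 9*b^2 + 5*b - 18*l^2 + l*(38 - 79*b) - 4
(3) = 80*w^3 + w^2*(14 - 256*z) + w*(-92*z^2 + 97*z - 11) + 28*z^3 + 17*z^2 - 10*z + 1
(4) = 27*c^2 + 189*c + 8*n^3 + n^2*(94 - 28*c) + n*(-36*c^2 - 231*c + 213) - 216
(5) = d^2*(-7*w - 7) + d*(59*w^2 + 58*w - 1) - 24*w^3 - 16*w^2 + 8*w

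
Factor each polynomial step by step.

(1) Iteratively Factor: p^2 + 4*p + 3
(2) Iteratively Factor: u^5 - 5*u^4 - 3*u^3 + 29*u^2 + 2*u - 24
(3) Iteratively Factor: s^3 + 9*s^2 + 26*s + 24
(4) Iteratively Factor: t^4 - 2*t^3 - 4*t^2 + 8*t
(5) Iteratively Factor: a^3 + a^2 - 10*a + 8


(1) = (p + 1)*(p + 3)
(2) = (u - 4)*(u^4 - u^3 - 7*u^2 + u + 6) = (u - 4)*(u + 1)*(u^3 - 2*u^2 - 5*u + 6) = (u - 4)*(u - 3)*(u + 1)*(u^2 + u - 2) = (u - 4)*(u - 3)*(u + 1)*(u + 2)*(u - 1)
(3) = (s + 3)*(s^2 + 6*s + 8) = (s + 3)*(s + 4)*(s + 2)
(4) = (t)*(t^3 - 2*t^2 - 4*t + 8) = t*(t + 2)*(t^2 - 4*t + 4) = t*(t - 2)*(t + 2)*(t - 2)
(5) = (a + 4)*(a^2 - 3*a + 2) = (a - 1)*(a + 4)*(a - 2)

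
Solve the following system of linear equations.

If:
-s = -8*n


Then:
n = s/8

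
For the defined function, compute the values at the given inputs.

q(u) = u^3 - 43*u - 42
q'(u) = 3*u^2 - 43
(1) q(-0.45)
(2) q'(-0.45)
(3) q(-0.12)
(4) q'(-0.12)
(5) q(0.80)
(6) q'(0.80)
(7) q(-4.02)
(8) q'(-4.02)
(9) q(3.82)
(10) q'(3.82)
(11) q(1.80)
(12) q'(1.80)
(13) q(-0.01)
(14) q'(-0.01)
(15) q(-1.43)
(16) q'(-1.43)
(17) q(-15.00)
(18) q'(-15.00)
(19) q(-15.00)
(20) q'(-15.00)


(1) = -22.74
(2) = -42.39
(3) = -36.84
(4) = -42.96
(5) = -75.89
(6) = -41.08
(7) = 65.90
(8) = 5.48
(9) = -150.52
(10) = 0.78
(11) = -113.57
(12) = -33.28
(13) = -41.57
(14) = -43.00
(15) = 16.57
(16) = -36.87
(17) = -2772.00
(18) = 632.00
(19) = -2772.00
(20) = 632.00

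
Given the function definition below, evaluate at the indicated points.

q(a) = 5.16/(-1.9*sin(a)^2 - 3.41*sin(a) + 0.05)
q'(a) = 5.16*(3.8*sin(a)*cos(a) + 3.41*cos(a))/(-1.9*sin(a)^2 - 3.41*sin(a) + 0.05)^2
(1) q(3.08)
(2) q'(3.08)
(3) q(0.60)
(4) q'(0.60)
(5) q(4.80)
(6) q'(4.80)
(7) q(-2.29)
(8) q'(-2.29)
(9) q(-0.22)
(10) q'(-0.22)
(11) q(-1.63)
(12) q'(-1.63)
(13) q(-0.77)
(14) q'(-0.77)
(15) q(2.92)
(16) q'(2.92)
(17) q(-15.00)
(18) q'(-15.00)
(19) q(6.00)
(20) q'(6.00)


(1) = -30.88
(2) = -672.13
(3) = -2.08
(4) = 3.84
(5) = 3.30
(6) = -0.07
(7) = 3.35
(8) = -0.79
(9) = 7.33
(10) = 26.25
(11) = 3.31
(12) = 0.05
(13) = 3.43
(14) = 1.25
(15) = -6.52
(16) = -34.13
(17) = 3.52
(18) = -1.72
(19) = 6.04
(20) = 15.93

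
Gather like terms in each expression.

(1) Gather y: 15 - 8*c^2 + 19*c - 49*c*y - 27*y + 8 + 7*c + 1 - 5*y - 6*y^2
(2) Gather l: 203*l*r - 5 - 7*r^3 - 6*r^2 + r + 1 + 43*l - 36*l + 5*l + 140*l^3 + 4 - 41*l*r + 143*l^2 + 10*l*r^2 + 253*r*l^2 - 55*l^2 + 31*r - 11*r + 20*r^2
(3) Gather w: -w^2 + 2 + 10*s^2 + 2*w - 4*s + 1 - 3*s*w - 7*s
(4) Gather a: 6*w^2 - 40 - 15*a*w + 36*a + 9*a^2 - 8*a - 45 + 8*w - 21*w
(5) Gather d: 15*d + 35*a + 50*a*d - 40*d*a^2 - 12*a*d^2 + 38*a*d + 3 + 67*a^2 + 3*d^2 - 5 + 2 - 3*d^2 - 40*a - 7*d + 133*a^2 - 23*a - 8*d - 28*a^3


(1) = -8*c^2 + 26*c - 6*y^2 + y*(-49*c - 32) + 24
(2) = 140*l^3 + l^2*(253*r + 88) + l*(10*r^2 + 162*r + 12) - 7*r^3 + 14*r^2 + 21*r
(3) = 10*s^2 - 11*s - w^2 + w*(2 - 3*s) + 3
(4) = 9*a^2 + a*(28 - 15*w) + 6*w^2 - 13*w - 85
(5) = -28*a^3 + 200*a^2 - 12*a*d^2 - 28*a + d*(-40*a^2 + 88*a)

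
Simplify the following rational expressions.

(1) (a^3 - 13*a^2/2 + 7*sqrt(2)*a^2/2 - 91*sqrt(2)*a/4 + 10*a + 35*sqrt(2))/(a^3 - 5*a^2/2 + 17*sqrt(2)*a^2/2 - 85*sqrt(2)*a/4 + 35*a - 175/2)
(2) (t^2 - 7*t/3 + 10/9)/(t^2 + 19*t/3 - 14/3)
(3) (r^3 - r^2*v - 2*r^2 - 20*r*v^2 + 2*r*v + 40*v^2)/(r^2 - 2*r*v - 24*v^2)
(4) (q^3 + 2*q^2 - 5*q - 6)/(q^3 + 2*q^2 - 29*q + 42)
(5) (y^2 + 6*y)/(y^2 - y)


(1) = (16*a - 64)/(16*a + 80*sqrt(2))
(2) = (3*t - 5)/(3*t + 21)
(3) = (r^2 - 5*r*v - 2*r + 10*v)/(r - 6*v)
(4) = (q^2 + 4*q + 3)/(q^2 + 4*q - 21)
(5) = (y + 6)/(y - 1)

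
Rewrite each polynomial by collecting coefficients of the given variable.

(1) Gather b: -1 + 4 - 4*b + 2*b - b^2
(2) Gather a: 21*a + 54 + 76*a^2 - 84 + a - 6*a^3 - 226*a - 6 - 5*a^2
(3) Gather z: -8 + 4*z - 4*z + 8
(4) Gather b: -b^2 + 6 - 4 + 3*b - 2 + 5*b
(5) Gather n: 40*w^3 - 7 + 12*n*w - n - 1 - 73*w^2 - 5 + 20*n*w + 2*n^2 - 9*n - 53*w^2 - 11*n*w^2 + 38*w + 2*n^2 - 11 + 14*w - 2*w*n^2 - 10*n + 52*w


(1) = -b^2 - 2*b + 3
(2) = -6*a^3 + 71*a^2 - 204*a - 36
(3) = 0
(4) = -b^2 + 8*b
(5) = n^2*(4 - 2*w) + n*(-11*w^2 + 32*w - 20) + 40*w^3 - 126*w^2 + 104*w - 24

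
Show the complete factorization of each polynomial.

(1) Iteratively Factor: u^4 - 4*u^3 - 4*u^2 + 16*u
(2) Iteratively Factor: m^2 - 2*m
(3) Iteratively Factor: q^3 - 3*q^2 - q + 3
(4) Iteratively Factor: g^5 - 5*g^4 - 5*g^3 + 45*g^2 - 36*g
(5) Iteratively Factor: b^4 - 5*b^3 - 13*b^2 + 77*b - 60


(1) = (u - 4)*(u^3 - 4*u) = (u - 4)*(u + 2)*(u^2 - 2*u) = u*(u - 4)*(u + 2)*(u - 2)
(2) = (m - 2)*(m)
(3) = (q - 1)*(q^2 - 2*q - 3) = (q - 3)*(q - 1)*(q + 1)
(4) = (g)*(g^4 - 5*g^3 - 5*g^2 + 45*g - 36) = g*(g + 3)*(g^3 - 8*g^2 + 19*g - 12) = g*(g - 1)*(g + 3)*(g^2 - 7*g + 12) = g*(g - 3)*(g - 1)*(g + 3)*(g - 4)
(5) = (b - 3)*(b^3 - 2*b^2 - 19*b + 20) = (b - 3)*(b + 4)*(b^2 - 6*b + 5) = (b - 3)*(b - 1)*(b + 4)*(b - 5)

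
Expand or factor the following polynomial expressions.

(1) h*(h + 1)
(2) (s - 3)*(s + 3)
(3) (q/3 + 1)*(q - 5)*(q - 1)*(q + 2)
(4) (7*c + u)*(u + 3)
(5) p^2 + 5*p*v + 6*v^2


(1) = h^2 + h
(2) = s^2 - 9
(3) = q^4/3 - q^3/3 - 19*q^2/3 - 11*q/3 + 10
(4) = 7*c*u + 21*c + u^2 + 3*u
(5) = (p + 2*v)*(p + 3*v)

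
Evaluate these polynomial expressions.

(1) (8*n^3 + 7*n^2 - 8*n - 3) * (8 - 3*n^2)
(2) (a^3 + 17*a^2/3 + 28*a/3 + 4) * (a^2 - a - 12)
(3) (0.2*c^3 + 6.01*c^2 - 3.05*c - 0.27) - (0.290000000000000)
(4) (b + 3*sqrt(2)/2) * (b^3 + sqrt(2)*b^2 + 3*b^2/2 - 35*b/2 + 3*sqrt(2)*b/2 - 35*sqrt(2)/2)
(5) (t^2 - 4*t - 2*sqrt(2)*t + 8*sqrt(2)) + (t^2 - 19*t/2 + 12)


(1) = -24*n^5 - 21*n^4 + 88*n^3 + 65*n^2 - 64*n - 24
(2) = a^5 + 14*a^4/3 - 25*a^3/3 - 220*a^2/3 - 116*a - 48
(3) = 0.2*c^3 + 6.01*c^2 - 3.05*c - 0.56
(4) = b^4 + 3*b^3/2 + 5*sqrt(2)*b^3/2 - 29*b^2/2 + 15*sqrt(2)*b^2/4 - 175*sqrt(2)*b/4 + 9*b/2 - 105/2
(5) = 2*t^2 - 27*t/2 - 2*sqrt(2)*t + 8*sqrt(2) + 12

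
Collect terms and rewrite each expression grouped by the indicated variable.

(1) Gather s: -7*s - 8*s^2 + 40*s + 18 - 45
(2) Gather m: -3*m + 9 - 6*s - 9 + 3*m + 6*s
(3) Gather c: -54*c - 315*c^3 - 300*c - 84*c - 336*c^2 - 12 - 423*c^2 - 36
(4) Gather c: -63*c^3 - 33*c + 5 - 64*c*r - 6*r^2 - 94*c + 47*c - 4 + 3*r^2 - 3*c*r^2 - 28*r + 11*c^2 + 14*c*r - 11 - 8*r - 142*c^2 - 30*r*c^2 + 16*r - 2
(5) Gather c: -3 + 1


(1) = -8*s^2 + 33*s - 27
(2) = 0
(3) = -315*c^3 - 759*c^2 - 438*c - 48
(4) = -63*c^3 + c^2*(-30*r - 131) + c*(-3*r^2 - 50*r - 80) - 3*r^2 - 20*r - 12
(5) = -2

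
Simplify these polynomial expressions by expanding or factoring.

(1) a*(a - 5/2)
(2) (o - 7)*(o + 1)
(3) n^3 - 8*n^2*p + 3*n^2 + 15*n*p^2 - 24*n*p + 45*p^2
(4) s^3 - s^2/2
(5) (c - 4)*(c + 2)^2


(1) = a^2 - 5*a/2
(2) = o^2 - 6*o - 7
(3) = (n + 3)*(n - 5*p)*(n - 3*p)
(4) = s^2*(s - 1/2)
(5) = c^3 - 12*c - 16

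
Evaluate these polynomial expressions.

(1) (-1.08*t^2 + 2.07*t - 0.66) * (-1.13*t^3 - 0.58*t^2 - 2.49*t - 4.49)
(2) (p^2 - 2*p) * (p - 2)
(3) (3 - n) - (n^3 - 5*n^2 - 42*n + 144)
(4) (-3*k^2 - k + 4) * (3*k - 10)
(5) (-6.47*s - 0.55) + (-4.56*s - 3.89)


(1) = 1.2204*t^5 - 1.7127*t^4 + 2.2344*t^3 + 0.0777*t^2 - 7.6509*t + 2.9634
(2) = p^3 - 4*p^2 + 4*p
(3) = -n^3 + 5*n^2 + 41*n - 141
(4) = -9*k^3 + 27*k^2 + 22*k - 40
(5) = -11.03*s - 4.44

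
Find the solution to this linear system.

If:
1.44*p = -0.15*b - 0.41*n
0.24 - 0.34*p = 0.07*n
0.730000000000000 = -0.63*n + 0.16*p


Then:
b = -6.07
n = -0.93
p = 0.90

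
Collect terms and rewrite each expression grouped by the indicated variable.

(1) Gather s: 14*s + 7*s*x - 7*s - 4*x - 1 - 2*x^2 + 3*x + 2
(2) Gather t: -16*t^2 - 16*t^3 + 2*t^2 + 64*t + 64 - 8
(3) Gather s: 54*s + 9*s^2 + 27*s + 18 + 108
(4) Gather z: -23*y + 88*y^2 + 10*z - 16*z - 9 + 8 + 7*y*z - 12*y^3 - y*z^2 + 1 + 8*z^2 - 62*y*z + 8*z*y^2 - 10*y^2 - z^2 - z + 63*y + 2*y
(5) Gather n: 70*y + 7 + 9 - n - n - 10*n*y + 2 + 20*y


(1) = s*(7*x + 7) - 2*x^2 - x + 1
(2) = -16*t^3 - 14*t^2 + 64*t + 56
(3) = 9*s^2 + 81*s + 126
(4) = -12*y^3 + 78*y^2 + 42*y + z^2*(7 - y) + z*(8*y^2 - 55*y - 7)
(5) = n*(-10*y - 2) + 90*y + 18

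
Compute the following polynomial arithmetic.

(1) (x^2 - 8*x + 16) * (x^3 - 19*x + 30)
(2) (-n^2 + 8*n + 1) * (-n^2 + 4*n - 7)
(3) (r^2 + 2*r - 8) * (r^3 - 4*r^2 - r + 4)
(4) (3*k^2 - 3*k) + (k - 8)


(1) = x^5 - 8*x^4 - 3*x^3 + 182*x^2 - 544*x + 480
(2) = n^4 - 12*n^3 + 38*n^2 - 52*n - 7
(3) = r^5 - 2*r^4 - 17*r^3 + 34*r^2 + 16*r - 32
(4) = 3*k^2 - 2*k - 8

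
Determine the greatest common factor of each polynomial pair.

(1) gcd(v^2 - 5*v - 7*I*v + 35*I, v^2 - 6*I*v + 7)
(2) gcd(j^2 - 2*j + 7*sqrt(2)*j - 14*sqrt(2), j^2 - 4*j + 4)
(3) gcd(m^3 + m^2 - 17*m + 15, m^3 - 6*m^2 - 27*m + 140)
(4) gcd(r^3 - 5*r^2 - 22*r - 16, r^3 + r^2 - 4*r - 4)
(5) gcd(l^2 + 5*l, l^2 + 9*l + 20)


(1) = v - 7*I
(2) = gcd((j - 2)*(j + 7*sqrt(2)), (j - 2)^2) = j - 2
(3) = m + 5
(4) = gcd((r - 8)*(r + 1)*(r + 2), (r - 2)*(r + 1)*(r + 2)) = r^2 + 3*r + 2
(5) = l + 5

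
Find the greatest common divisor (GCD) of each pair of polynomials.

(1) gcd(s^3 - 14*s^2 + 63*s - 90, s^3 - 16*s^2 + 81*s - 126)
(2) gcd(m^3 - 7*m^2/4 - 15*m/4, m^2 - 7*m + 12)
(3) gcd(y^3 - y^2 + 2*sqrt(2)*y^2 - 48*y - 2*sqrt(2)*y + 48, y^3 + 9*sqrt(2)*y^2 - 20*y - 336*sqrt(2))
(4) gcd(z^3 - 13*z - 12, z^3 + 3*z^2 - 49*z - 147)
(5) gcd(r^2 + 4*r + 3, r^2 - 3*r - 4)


(1) = s^2 - 9*s + 18
(2) = gcd(m*(m - 3)*(m + 5/4), (m - 4)*(m - 3)) = m - 3
(3) = y^2 + 2*sqrt(2)*y - 48
(4) = z + 3
(5) = r + 1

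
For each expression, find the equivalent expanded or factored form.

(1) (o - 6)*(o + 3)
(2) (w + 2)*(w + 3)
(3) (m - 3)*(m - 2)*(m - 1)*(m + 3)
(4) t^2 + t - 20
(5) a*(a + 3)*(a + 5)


(1) = o^2 - 3*o - 18
(2) = w^2 + 5*w + 6
(3) = m^4 - 3*m^3 - 7*m^2 + 27*m - 18
(4) = (t - 4)*(t + 5)
(5) = a^3 + 8*a^2 + 15*a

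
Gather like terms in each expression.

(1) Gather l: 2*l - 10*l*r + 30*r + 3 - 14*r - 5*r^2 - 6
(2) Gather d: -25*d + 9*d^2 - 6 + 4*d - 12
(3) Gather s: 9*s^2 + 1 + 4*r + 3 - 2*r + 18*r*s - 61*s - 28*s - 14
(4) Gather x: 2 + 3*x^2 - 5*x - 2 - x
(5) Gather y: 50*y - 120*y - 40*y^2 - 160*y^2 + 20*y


(1) = l*(2 - 10*r) - 5*r^2 + 16*r - 3
(2) = 9*d^2 - 21*d - 18
(3) = 2*r + 9*s^2 + s*(18*r - 89) - 10
(4) = 3*x^2 - 6*x
(5) = -200*y^2 - 50*y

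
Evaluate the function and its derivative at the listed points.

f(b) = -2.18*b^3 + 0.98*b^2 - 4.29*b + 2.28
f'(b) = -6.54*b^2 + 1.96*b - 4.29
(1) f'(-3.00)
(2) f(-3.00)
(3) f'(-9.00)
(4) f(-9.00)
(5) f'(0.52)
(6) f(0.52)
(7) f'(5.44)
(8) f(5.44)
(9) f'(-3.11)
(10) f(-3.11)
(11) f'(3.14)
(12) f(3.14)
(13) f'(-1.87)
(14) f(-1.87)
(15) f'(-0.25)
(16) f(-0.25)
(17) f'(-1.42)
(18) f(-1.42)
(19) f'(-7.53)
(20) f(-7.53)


(1) = -69.03
(2) = 82.83
(3) = -551.67
(4) = 1709.49
(5) = -5.04
(6) = 0.01
(7) = -187.17
(8) = -343.01
(9) = -73.64
(10) = 90.68
(11) = -62.62
(12) = -69.02
(13) = -30.82
(14) = 27.98
(15) = -5.19
(16) = 3.45
(17) = -20.26
(18) = 16.59
(19) = -389.87
(20) = 1020.92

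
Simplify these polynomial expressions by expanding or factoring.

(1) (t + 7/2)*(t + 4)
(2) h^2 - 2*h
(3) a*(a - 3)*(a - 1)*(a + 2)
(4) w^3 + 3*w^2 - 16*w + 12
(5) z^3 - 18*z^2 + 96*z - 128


(1) = t^2 + 15*t/2 + 14
(2) = h*(h - 2)
(3) = a^4 - 2*a^3 - 5*a^2 + 6*a
(4) = (w - 2)*(w - 1)*(w + 6)
(5) = (z - 8)^2*(z - 2)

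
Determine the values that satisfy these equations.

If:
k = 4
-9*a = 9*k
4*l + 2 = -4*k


Then:
a = -4
k = 4
l = -9/2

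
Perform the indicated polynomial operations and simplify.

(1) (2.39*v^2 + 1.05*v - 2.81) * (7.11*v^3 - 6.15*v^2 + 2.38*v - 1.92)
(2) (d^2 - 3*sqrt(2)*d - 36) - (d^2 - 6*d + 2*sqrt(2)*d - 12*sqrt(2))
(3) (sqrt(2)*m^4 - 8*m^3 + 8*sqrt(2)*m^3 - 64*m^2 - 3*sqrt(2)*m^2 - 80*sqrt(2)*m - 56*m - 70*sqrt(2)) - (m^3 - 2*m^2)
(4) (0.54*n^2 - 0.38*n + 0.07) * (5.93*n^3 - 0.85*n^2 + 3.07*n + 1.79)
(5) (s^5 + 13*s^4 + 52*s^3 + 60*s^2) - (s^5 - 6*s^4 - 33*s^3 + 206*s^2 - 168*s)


(1) = 16.9929*v^5 - 7.233*v^4 - 20.7484*v^3 + 15.1917*v^2 - 8.7038*v + 5.3952
(2) = -5*sqrt(2)*d + 6*d - 36 + 12*sqrt(2)
(3) = sqrt(2)*m^4 - 9*m^3 + 8*sqrt(2)*m^3 - 62*m^2 - 3*sqrt(2)*m^2 - 80*sqrt(2)*m - 56*m - 70*sqrt(2)
(4) = 3.2022*n^5 - 2.7124*n^4 + 2.3959*n^3 - 0.2595*n^2 - 0.4653*n + 0.1253
(5) = 19*s^4 + 85*s^3 - 146*s^2 + 168*s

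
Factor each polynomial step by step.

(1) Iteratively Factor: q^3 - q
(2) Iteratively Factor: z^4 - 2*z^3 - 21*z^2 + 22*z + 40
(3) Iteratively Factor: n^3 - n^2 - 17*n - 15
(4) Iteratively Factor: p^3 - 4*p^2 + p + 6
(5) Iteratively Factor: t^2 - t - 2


(1) = (q - 1)*(q^2 + q) = (q - 1)*(q + 1)*(q)
(2) = (z - 2)*(z^3 - 21*z - 20) = (z - 2)*(z + 4)*(z^2 - 4*z - 5) = (z - 5)*(z - 2)*(z + 4)*(z + 1)
(3) = (n + 3)*(n^2 - 4*n - 5) = (n - 5)*(n + 3)*(n + 1)
(4) = (p - 2)*(p^2 - 2*p - 3) = (p - 3)*(p - 2)*(p + 1)
(5) = (t - 2)*(t + 1)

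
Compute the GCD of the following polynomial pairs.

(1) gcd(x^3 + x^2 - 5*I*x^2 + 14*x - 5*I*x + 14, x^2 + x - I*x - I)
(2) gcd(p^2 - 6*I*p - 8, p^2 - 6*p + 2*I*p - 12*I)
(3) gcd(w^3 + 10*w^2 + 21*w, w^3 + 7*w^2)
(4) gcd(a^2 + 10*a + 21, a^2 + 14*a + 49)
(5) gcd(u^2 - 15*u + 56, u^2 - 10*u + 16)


(1) = x + 1
(2) = gcd((p - 4*I)*(p - 2*I), (p - 6)*(p + 2*I)) = 1
(3) = w^2 + 7*w
(4) = a + 7
(5) = u - 8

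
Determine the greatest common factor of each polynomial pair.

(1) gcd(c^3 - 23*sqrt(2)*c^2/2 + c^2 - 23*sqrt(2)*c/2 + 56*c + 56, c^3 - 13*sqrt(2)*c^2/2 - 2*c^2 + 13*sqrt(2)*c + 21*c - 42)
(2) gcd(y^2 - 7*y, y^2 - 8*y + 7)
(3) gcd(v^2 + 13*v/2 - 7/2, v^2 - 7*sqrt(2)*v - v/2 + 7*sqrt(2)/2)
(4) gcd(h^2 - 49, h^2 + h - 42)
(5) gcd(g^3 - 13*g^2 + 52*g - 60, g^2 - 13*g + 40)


(1) = c - 7*sqrt(2)/2
(2) = gcd(y*(y - 7), (y - 7)*(y - 1)) = y - 7
(3) = gcd((v - 1/2)*(v + 7), (v - 1/2)*(v - 7*sqrt(2))) = v - 1/2
(4) = gcd((h - 7)*(h + 7), (h - 6)*(h + 7)) = h + 7
(5) = gcd((g - 6)*(g - 5)*(g - 2), (g - 8)*(g - 5)) = g - 5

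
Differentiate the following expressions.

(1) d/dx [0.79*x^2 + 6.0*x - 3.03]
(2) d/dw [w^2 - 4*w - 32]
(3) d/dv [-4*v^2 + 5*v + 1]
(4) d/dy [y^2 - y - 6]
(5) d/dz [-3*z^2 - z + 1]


(1) = 1.58*x + 6.0
(2) = 2*w - 4
(3) = 5 - 8*v
(4) = 2*y - 1
(5) = -6*z - 1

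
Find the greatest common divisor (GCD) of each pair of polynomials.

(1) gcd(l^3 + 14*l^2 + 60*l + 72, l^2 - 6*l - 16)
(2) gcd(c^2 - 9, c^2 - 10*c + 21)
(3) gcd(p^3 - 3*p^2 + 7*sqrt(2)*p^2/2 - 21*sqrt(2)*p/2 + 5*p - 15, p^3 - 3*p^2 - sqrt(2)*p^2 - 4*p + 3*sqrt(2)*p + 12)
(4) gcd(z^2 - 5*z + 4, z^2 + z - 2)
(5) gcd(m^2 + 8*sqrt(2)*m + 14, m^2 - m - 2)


(1) = gcd((l + 2)*(l + 6)^2, (l - 8)*(l + 2)) = l + 2
(2) = gcd((c - 3)*(c + 3), (c - 7)*(c - 3)) = c - 3
(3) = gcd((p - 3)*(p + sqrt(2))*(p + 5*sqrt(2)/2), (p - 3)*(p - 2*sqrt(2))*(p + sqrt(2))) = p^2 + p*(-3 + sqrt(2)) - 3*sqrt(2)
(4) = gcd((z - 4)*(z - 1), (z - 1)*(z + 2)) = z - 1
(5) = 1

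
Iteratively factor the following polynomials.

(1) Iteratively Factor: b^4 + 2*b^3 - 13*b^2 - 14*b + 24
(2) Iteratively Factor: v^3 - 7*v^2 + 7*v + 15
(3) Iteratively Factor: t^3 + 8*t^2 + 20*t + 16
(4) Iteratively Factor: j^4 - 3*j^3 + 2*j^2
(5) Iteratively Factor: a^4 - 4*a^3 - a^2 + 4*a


(1) = (b - 3)*(b^3 + 5*b^2 + 2*b - 8) = (b - 3)*(b + 2)*(b^2 + 3*b - 4) = (b - 3)*(b - 1)*(b + 2)*(b + 4)
(2) = (v - 3)*(v^2 - 4*v - 5) = (v - 3)*(v + 1)*(v - 5)
(3) = (t + 2)*(t^2 + 6*t + 8) = (t + 2)*(t + 4)*(t + 2)
(4) = (j - 2)*(j^3 - j^2) = j*(j - 2)*(j^2 - j) = j^2*(j - 2)*(j - 1)
(5) = (a - 4)*(a^3 - a) = (a - 4)*(a + 1)*(a^2 - a) = (a - 4)*(a - 1)*(a + 1)*(a)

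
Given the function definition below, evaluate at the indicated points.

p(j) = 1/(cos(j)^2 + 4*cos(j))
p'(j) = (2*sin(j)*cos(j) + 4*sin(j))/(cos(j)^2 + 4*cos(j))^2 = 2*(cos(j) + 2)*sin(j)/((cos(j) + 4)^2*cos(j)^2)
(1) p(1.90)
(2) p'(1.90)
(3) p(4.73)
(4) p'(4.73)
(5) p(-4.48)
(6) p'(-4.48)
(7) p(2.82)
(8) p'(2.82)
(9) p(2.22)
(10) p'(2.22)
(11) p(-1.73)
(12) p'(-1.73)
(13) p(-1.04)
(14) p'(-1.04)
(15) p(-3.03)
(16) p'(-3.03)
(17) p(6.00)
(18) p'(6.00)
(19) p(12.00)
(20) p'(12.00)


(1) = -0.84
(2) = 2.25
(3) = 14.13
(4) = -806.01
(5) = -1.15
(6) = 4.57
(7) = -0.35
(8) = 0.08
(9) = -0.49
(10) = 0.53
(11) = -1.64
(12) = -9.80
(13) = 0.44
(14) = -0.83
(15) = -0.33
(16) = -0.03
(17) = 0.21
(18) = -0.07
(19) = 0.24
(20) = -0.18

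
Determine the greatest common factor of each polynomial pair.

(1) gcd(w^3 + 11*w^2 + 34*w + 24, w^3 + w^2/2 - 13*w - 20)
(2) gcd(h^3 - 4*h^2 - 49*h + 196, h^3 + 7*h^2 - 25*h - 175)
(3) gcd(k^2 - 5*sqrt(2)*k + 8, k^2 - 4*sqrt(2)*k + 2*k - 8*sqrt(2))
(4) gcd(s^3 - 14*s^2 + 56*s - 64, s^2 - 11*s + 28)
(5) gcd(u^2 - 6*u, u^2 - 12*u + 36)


(1) = gcd((w + 1)*(w + 4)*(w + 6), (w - 4)*(w + 2)*(w + 5/2)) = 1
(2) = h + 7
(3) = k - 4*sqrt(2)
(4) = gcd((s - 8)*(s - 4)*(s - 2), (s - 7)*(s - 4)) = s - 4
(5) = u - 6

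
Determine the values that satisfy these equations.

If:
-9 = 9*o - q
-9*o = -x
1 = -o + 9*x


Then:
o = 1/80
q = 729/80
x = 9/80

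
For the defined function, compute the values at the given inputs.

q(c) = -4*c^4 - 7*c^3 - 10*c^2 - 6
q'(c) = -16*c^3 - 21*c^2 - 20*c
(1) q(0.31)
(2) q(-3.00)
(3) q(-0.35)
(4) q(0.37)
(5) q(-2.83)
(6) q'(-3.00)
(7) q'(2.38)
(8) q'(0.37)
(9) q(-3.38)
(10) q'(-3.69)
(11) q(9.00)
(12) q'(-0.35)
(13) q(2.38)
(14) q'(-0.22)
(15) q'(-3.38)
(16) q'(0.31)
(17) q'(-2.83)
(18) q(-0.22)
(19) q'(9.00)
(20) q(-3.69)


(1) = -7.21
(2) = -231.00
(3) = -6.98
(4) = -7.80
(5) = -184.00
(6) = 303.00
(7) = -382.25
(8) = -11.09
(9) = -372.01
(10) = 591.76
(11) = -32163.00
(12) = 5.11
(13) = -285.35
(14) = 3.55
(15) = 445.52
(16) = -8.69
(17) = 251.06
(18) = -6.42
(19) = -13545.00
(20) = -532.05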